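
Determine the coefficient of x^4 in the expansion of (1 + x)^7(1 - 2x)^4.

51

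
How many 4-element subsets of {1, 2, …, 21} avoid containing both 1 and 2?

5814

All 4-subsets: C(21,4) = 5985. Those containing both fixed elements: C(19,2) = 171.
5985 − 171 = 5814.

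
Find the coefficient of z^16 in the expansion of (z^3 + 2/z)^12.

25344

General term: C(12,j)·(z^3)^j·(2/z)^(12-j), with z-exponent 3j − 1(12−j) = 4j − 12.
Set 4j − 12 = 16: j = 7.
C(12,7) = 792; 1^7 = 1; 2^5 = 32.
Coefficient = 792 · 1 · 32 = 25344.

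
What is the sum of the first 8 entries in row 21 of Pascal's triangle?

198440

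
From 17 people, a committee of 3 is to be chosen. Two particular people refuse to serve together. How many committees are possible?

All 3-subsets: C(17,3) = 680. Those containing both fixed elements: C(15,1) = 15.
680 − 15 = 665.

665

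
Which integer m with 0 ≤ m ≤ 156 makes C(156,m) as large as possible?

C(156,m) is maximized at m = 156/2 = 78.

78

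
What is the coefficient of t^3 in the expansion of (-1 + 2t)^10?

-960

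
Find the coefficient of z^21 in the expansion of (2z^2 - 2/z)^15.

-14909440

General term: C(15,j)·(2z^2)^j·(-2/z)^(15-j), with z-exponent 2j − 1(15−j) = 3j − 15.
Set 3j − 15 = 21: j = 12.
C(15,12) = 455; 2^12 = 4096; (-2)^3 = -8.
Coefficient = 455 · 4096 · (-8) = -14909440.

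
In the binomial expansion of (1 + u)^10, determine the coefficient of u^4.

210

The general term is C(10,j)·(1)^j·(u)^(10-j); the u^4 term has j = 6.
C(10,6) = 210.
Coefficient = C(10,6) = 210.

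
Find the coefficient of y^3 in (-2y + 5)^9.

The general term is C(9,j)·(-2y)^j·(5)^(9-j); the y^3 term has j = 3.
C(9,3) = 84.
Coefficient = C(9,3) · (-2)^3 · 5^6 = 84 · (-8) · 15625 = -10500000.

-10500000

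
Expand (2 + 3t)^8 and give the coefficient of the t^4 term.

The general term is C(8,j)·(2)^j·(3t)^(8-j); the t^4 term has j = 4.
C(8,4) = 70.
Coefficient = C(8,4) · 2^4 · 3^4 = 70 · 16 · 81 = 90720.

90720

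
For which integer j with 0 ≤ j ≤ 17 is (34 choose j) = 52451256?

C(34,j) increases on 0 ≤ j ≤ 17. C(34,8) = 18156204 and C(34,9) = 52451256, so j = 9.

9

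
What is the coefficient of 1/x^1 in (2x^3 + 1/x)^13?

2288

General term: C(13,j)·(2x^3)^j·(1/x)^(13-j), with x-exponent 3j − 1(13−j) = 4j − 13.
Set 4j − 13 = -1: j = 3.
C(13,3) = 286; 2^3 = 8; 1^10 = 1.
Coefficient = 286 · 8 · 1 = 2288.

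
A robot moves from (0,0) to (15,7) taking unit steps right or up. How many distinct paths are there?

170544

Each path is a sequence of 22 steps with 15 rights: C(22,15) = 170544.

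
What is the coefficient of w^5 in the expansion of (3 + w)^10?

The general term is C(10,j)·(3)^j·(w)^(10-j); the w^5 term has j = 5.
C(10,5) = 252.
Coefficient = C(10,5) · 3^5 = 252 · 243 = 61236.

61236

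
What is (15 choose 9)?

C(15,9) = C(15,6) by symmetry.
C(15,6) = (15·14·13·12·11·10) / 6! = 3603600 / 720 = 5005.

5005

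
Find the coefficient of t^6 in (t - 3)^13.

-3752892

The general term is C(13,j)·(t)^j·(-3)^(13-j); the t^6 term has j = 6.
C(13,6) = 1716.
Coefficient = C(13,6) · (-3)^7 = 1716 · (-2187) = -3752892.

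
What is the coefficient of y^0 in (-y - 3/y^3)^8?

252

General term: C(8,j)·(-y)^j·(-3/y^3)^(8-j), with y-exponent 1j − 3(8−j) = 4j − 24.
Set 4j − 24 = 0: j = 6.
C(8,6) = 28; (-1)^6 = 1; (-3)^2 = 9.
Coefficient = 28 · 1 · 9 = 252.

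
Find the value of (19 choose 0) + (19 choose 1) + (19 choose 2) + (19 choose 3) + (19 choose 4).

5036

1 + 19 + 171 + 969 + 3876 = 5036.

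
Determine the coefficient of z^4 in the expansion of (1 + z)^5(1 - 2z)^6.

Coefficient of z^4 = Σ_{j} C(5,j)·1^j·C(6,4-j)·(-2)^(4-j) for j from 0 to 4.
= 240 + (-800) + 600 + (-120) + 5 = -75.

-75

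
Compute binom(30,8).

C(30,8) = (30·29·28·27·26·25·24·23) / 8! = 235989936000 / 40320 = 5852925.

5852925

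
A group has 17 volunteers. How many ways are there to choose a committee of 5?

6188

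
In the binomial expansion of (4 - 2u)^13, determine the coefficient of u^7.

-899678208

The general term is C(13,j)·(4)^j·(-2u)^(13-j); the u^7 term has j = 6.
C(13,6) = 1716.
Coefficient = C(13,6) · 4^6 · (-2)^7 = 1716 · 4096 · (-128) = -899678208.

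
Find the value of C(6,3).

C(6,3) = (6·5·4) / 3! = 120 / 6 = 20.

20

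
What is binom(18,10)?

43758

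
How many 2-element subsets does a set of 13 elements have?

78

C(13,2) = (13·12) / 2! = 156 / 2 = 78.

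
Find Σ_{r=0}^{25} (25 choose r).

Setting x = 1 in (1+x)^25 gives Σ C(25,r) = 2^25 = 33554432.

33554432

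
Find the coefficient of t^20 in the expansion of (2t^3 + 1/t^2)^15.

General term: C(15,j)·(2t^3)^j·(1/t^2)^(15-j), with t-exponent 3j − 2(15−j) = 5j − 30.
Set 5j − 30 = 20: j = 10.
C(15,10) = 3003; 2^10 = 1024; 1^5 = 1.
Coefficient = 3003 · 1024 · 1 = 3075072.

3075072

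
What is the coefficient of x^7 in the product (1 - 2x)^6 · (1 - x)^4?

Coefficient of x^7 = Σ_{j} C(6,j)·(-2)^j·C(4,7-j)·(-1)^(7-j) for j from 3 to 6.
= (-160) + (-960) + (-1152) + (-256) = -2528.

-2528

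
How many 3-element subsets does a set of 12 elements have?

220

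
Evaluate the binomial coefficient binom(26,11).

7726160

C(26,11) = (26·25·24·23·22·21·20·19·18·17·16) / 11! = 308403583488000 / 39916800 = 7726160.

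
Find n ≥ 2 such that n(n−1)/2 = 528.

n(n−1)/2 = 528 ⇒ n(n−1) = 1056. Since 33·32 = 1056, n = 33.

33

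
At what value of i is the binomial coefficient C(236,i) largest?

118

C(236,i) is maximized at i = 236/2 = 118.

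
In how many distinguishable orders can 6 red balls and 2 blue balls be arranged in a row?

Choose positions for the red balls: C(8,6) = 28.

28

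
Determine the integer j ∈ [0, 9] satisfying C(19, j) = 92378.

9

C(19,j) increases on 0 ≤ j ≤ 9. C(19,8) = 75582 and C(19,9) = 92378, so j = 9.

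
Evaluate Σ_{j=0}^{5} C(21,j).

27896

1 + 21 + 210 + 1330 + 5985 + 20349 = 27896.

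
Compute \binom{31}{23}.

C(31,23) = C(31,8) by symmetry.
C(31,8) = (31·30·29·28·27·26·25·24) / 8! = 318073392000 / 40320 = 7888725.

7888725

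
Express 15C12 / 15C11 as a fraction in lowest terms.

C(n,k+1)/C(n,k) = (n−k)/(k+1) = (15−11)/(11+1) = 4/12 = 1/3.

1/3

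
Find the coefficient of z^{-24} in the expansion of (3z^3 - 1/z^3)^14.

-9828

General term: C(14,j)·(3z^3)^j·(-1/z^3)^(14-j), with z-exponent 3j − 3(14−j) = 6j − 42.
Set 6j − 42 = -24: j = 3.
C(14,3) = 364; 3^3 = 27; (-1)^11 = -1.
Coefficient = 364 · 27 · (-1) = -9828.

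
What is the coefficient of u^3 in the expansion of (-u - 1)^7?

The general term is C(7,j)·(-u)^j·(-1)^(7-j); the u^3 term has j = 3.
C(7,3) = 35.
Coefficient = C(7,3) · (-1)^3 = 35 · (-1) = -35.

-35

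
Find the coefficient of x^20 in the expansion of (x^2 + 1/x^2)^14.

91

General term: C(14,j)·(x^2)^j·(1/x^2)^(14-j), with x-exponent 2j − 2(14−j) = 4j − 28.
Set 4j − 28 = 20: j = 12.
C(14,12) = 91; 1^12 = 1; 1^2 = 1.
Coefficient = 91 · 1 · 1 = 91.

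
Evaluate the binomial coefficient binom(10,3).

C(10,3) = (10·9·8) / 3! = 720 / 6 = 120.

120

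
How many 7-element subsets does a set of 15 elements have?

6435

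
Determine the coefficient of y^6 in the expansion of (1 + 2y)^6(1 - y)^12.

-480

Coefficient of y^6 = Σ_{j} C(6,j)·2^j·C(12,6-j)·(-1)^(6-j) for j from 0 to 6.
= 924 + (-9504) + 29700 + (-35200) + 15840 + (-2304) + 64 = -480.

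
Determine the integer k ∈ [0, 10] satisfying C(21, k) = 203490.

8

C(21,k) increases on 0 ≤ k ≤ 10. C(21,7) = 116280 and C(21,8) = 203490, so k = 8.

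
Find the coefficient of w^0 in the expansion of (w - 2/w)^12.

59136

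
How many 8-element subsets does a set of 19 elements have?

75582

C(19,8) = (19·18·17·16·15·14·13·12) / 8! = 3047466240 / 40320 = 75582.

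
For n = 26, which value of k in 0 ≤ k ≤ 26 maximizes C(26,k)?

C(26,k) is maximized at k = 26/2 = 13.

13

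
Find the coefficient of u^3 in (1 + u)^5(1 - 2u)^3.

2

Coefficient of u^3 = Σ_{j} C(5,j)·1^j·C(3,3-j)·(-2)^(3-j) for j from 0 to 3.
= (-8) + 60 + (-60) + 10 = 2.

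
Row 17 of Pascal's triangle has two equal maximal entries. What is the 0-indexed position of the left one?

8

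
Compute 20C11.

167960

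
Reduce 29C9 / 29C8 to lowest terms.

7/3

C(n,k+1)/C(n,k) = (n−k)/(k+1) = (29−8)/(8+1) = 21/9 = 7/3.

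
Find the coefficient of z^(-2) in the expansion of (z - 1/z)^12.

-792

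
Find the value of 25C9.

2042975

C(25,9) = (25·24·23·22·21·20·19·18·17) / 9! = 741354768000 / 362880 = 2042975.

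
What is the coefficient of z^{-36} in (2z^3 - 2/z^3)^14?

General term: C(14,j)·(2z^3)^j·(-2/z^3)^(14-j), with z-exponent 3j − 3(14−j) = 6j − 42.
Set 6j − 42 = -36: j = 1.
C(14,1) = 14; 2^1 = 2; (-2)^13 = -8192.
Coefficient = 14 · 2 · (-8192) = -229376.

-229376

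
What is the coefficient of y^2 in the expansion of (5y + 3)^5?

6750

The general term is C(5,j)·(5y)^j·(3)^(5-j); the y^2 term has j = 2.
C(5,2) = 10.
Coefficient = C(5,2) · 5^2 · 3^3 = 10 · 25 · 27 = 6750.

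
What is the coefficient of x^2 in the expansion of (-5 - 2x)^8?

1750000

The general term is C(8,j)·(-5)^j·(-2x)^(8-j); the x^2 term has j = 6.
C(8,6) = 28.
Coefficient = C(8,6) · (-5)^6 · (-2)^2 = 28 · 15625 · 4 = 1750000.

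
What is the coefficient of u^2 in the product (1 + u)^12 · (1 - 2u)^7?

-18

Coefficient of u^2 = Σ_{j} C(12,j)·1^j·C(7,2-j)·(-2)^(2-j) for j from 0 to 2.
= 84 + (-168) + 66 = -18.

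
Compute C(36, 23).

2310789600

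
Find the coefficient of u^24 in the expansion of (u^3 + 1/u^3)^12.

General term: C(12,j)·(u^3)^j·(1/u^3)^(12-j), with u-exponent 3j − 3(12−j) = 6j − 36.
Set 6j − 36 = 24: j = 10.
C(12,10) = 66; 1^10 = 1; 1^2 = 1.
Coefficient = 66 · 1 · 1 = 66.

66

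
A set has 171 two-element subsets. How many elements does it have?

n(n−1)/2 = 171 ⇒ n(n−1) = 342. Since 19·18 = 342, n = 19.

19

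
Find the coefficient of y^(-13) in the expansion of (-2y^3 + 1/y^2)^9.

General term: C(9,j)·(-2y^3)^j·(1/y^2)^(9-j), with y-exponent 3j − 2(9−j) = 5j − 18.
Set 5j − 18 = -13: j = 1.
C(9,1) = 9; (-2)^1 = -2; 1^8 = 1.
Coefficient = 9 · (-2) · 1 = -18.

-18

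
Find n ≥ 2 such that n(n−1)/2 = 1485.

55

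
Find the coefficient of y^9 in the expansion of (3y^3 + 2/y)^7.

General term: C(7,j)·(3y^3)^j·(2/y)^(7-j), with y-exponent 3j − 1(7−j) = 4j − 7.
Set 4j − 7 = 9: j = 4.
C(7,4) = 35; 3^4 = 81; 2^3 = 8.
Coefficient = 35 · 81 · 8 = 22680.

22680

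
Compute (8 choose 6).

C(8,6) = C(8,2) by symmetry.
C(8,2) = (8·7) / 2! = 56 / 2 = 28.

28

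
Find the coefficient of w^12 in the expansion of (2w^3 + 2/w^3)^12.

General term: C(12,j)·(2w^3)^j·(2/w^3)^(12-j), with w-exponent 3j − 3(12−j) = 6j − 36.
Set 6j − 36 = 12: j = 8.
C(12,8) = 495; 2^8 = 256; 2^4 = 16.
Coefficient = 495 · 256 · 16 = 2027520.

2027520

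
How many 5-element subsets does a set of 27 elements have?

80730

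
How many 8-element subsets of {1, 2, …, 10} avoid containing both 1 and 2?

17

All 8-subsets: C(10,8) = 45. Those containing both fixed elements: C(8,6) = 28.
45 − 28 = 17.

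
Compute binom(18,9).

48620

C(18,9) = (18·17·16·15·14·13·12·11·10) / 9! = 17643225600 / 362880 = 48620.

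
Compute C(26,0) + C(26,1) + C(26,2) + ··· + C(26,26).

Setting x = 1 in (1+x)^26 gives Σ C(26,k) = 2^26 = 67108864.

67108864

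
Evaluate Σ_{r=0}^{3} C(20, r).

1351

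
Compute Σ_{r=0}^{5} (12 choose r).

1586

1 + 12 + 66 + 220 + 495 + 792 = 1586.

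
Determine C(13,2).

78

C(13,2) = (13·12) / 2! = 156 / 2 = 78.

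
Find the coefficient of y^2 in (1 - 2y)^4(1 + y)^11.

-9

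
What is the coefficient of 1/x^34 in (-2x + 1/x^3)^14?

364

General term: C(14,j)·(-2x)^j·(1/x^3)^(14-j), with x-exponent 1j − 3(14−j) = 4j − 42.
Set 4j − 42 = -34: j = 2.
C(14,2) = 91; (-2)^2 = 4; 1^12 = 1.
Coefficient = 91 · 4 · 1 = 364.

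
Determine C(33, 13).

573166440

C(33,13) = (33·32·31·30·29·28·27·26·25·24·23·22·21) / 13! = 3569119343741952000 / 6227020800 = 573166440.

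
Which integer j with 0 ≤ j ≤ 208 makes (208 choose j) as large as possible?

104

C(208,j) is maximized at j = 208/2 = 104.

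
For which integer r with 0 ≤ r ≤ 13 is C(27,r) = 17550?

4

C(27,r) increases on 0 ≤ r ≤ 13. C(27,3) = 2925 and C(27,4) = 17550, so r = 4.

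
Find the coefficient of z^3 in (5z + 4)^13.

The general term is C(13,j)·(5z)^j·(4)^(13-j); the z^3 term has j = 3.
C(13,3) = 286.
Coefficient = C(13,3) · 5^3 · 4^10 = 286 · 125 · 1048576 = 37486592000.

37486592000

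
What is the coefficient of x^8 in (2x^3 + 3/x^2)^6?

2160

General term: C(6,j)·(2x^3)^j·(3/x^2)^(6-j), with x-exponent 3j − 2(6−j) = 5j − 12.
Set 5j − 12 = 8: j = 4.
C(6,4) = 15; 2^4 = 16; 3^2 = 9.
Coefficient = 15 · 16 · 9 = 2160.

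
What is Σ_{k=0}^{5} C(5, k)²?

252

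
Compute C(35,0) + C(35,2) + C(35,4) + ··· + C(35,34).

17179869184

Even-k terms of row 35 sum to 2^34 = 17179869184.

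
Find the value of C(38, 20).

C(38,20) = C(38,18) by symmetry.
C(38,18) = (38·37·36·35·34·33·32·31·30·29·28·27·26·25·24·23·22·21) / 18! = 214978908196382744494080000 / 6402373705728000 = 33578000610.

33578000610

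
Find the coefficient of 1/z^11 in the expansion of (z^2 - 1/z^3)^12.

-792

General term: C(12,j)·(z^2)^j·(-1/z^3)^(12-j), with z-exponent 2j − 3(12−j) = 5j − 36.
Set 5j − 36 = -11: j = 5.
C(12,5) = 792; 1^5 = 1; (-1)^7 = -1.
Coefficient = 792 · 1 · (-1) = -792.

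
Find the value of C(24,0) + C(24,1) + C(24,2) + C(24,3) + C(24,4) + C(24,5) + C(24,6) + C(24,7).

536155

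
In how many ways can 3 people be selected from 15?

This is C(15,3) = 455.

455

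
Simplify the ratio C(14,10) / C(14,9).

1/2

C(n,k+1)/C(n,k) = (n−k)/(k+1) = (14−9)/(9+1) = 5/10 = 1/2.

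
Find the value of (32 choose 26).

906192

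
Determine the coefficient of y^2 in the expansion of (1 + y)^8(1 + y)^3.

55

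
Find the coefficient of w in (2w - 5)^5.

The general term is C(5,j)·(2w)^j·(-5)^(5-j); the w^1 term has j = 1.
C(5,1) = 5.
Coefficient = C(5,1) · 2^1 · (-5)^4 = 5 · 2 · 625 = 6250.

6250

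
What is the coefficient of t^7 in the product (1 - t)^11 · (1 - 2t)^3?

-11286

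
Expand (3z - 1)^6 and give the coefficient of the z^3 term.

The general term is C(6,j)·(3z)^j·(-1)^(6-j); the z^3 term has j = 3.
C(6,3) = 20.
Coefficient = C(6,3) · 3^3 · (-1)^3 = 20 · 27 · (-1) = -540.

-540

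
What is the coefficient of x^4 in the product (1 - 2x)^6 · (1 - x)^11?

Coefficient of x^4 = Σ_{j} C(6,j)·(-2)^j·C(11,4-j)·(-1)^(4-j) for j from 0 to 4.
= 330 + 1980 + 3300 + 1760 + 240 = 7610.

7610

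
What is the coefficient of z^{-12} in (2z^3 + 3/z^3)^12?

51963120

General term: C(12,j)·(2z^3)^j·(3/z^3)^(12-j), with z-exponent 3j − 3(12−j) = 6j − 36.
Set 6j − 36 = -12: j = 4.
C(12,4) = 495; 2^4 = 16; 3^8 = 6561.
Coefficient = 495 · 16 · 6561 = 51963120.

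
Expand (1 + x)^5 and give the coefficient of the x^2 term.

The general term is C(5,j)·(1)^j·(x)^(5-j); the x^2 term has j = 3.
C(5,3) = 10.
Coefficient = C(5,3) = 10.

10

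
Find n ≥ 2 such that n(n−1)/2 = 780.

n(n−1)/2 = 780 ⇒ n(n−1) = 1560. Since 40·39 = 1560, n = 40.

40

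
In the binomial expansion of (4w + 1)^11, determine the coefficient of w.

44

The general term is C(11,j)·(4w)^j·(1)^(11-j); the w^1 term has j = 1.
C(11,1) = 11.
Coefficient = C(11,1) · 4^1 = 11 · 4 = 44.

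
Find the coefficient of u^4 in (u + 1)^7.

The general term is C(7,j)·(u)^j·(1)^(7-j); the u^4 term has j = 4.
C(7,4) = 35.
Coefficient = C(7,4) = 35.

35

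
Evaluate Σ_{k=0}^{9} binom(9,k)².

48620

By Vandermonde's identity, Σ C(9,k)² = C(18,9) = 48620.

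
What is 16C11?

4368

C(16,11) = C(16,5) by symmetry.
C(16,5) = (16·15·14·13·12) / 5! = 524160 / 120 = 4368.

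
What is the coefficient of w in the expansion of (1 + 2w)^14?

The general term is C(14,j)·(1)^j·(2w)^(14-j); the w^1 term has j = 13.
C(14,13) = 14.
Coefficient = C(14,13) · 2^1 = 14 · 2 = 28.

28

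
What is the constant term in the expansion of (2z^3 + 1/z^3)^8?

General term: C(8,j)·(2z^3)^j·(1/z^3)^(8-j), with z-exponent 3j − 3(8−j) = 6j − 24.
Set 6j − 24 = 0: j = 4.
C(8,4) = 70; 2^4 = 16; 1^4 = 1.
Coefficient = 70 · 16 · 1 = 1120.

1120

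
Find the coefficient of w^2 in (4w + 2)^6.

3840

The general term is C(6,j)·(4w)^j·(2)^(6-j); the w^2 term has j = 2.
C(6,2) = 15.
Coefficient = C(6,2) · 4^2 · 2^4 = 15 · 16 · 16 = 3840.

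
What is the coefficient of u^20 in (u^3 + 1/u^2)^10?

45

General term: C(10,j)·(u^3)^j·(1/u^2)^(10-j), with u-exponent 3j − 2(10−j) = 5j − 20.
Set 5j − 20 = 20: j = 8.
C(10,8) = 45; 1^8 = 1; 1^2 = 1.
Coefficient = 45 · 1 · 1 = 45.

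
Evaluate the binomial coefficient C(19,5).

11628

C(19,5) = (19·18·17·16·15) / 5! = 1395360 / 120 = 11628.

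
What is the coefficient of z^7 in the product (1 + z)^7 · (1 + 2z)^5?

Coefficient of z^7 = Σ_{j} C(7,j)·1^j·C(5,7-j)·2^(7-j) for j from 2 to 7.
= 672 + 2800 + 2800 + 840 + 70 + 1 = 7183.

7183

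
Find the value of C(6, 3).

C(6,3) = (6·5·4) / 3! = 120 / 6 = 20.

20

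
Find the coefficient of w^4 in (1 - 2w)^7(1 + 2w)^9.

Coefficient of w^4 = Σ_{j} C(7,j)·(-2)^j·C(9,4-j)·2^(4-j) for j from 0 to 4.
= 2016 + (-9408) + 12096 + (-5040) + 560 = 224.

224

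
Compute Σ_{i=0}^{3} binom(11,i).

232

1 + 11 + 55 + 165 = 232.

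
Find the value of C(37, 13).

3562467300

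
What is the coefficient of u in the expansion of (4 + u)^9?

589824

The general term is C(9,j)·(4)^j·(u)^(9-j); the u^1 term has j = 8.
C(9,8) = 9.
Coefficient = C(9,8) · 4^8 = 9 · 65536 = 589824.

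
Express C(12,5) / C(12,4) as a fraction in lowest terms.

8/5

C(n,k+1)/C(n,k) = (n−k)/(k+1) = (12−4)/(4+1) = 8/5.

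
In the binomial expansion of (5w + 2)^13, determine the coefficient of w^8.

The general term is C(13,j)·(5w)^j·(2)^(13-j); the w^8 term has j = 8.
C(13,8) = 1287.
Coefficient = C(13,8) · 5^8 · 2^5 = 1287 · 390625 · 32 = 16087500000.

16087500000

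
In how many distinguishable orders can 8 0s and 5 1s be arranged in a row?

Choose positions for the 0s: C(13,8) = 1287.

1287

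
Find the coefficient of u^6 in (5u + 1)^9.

1312500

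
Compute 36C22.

3796297200

C(36,22) = C(36,14) by symmetry.
C(36,14) = (36·35·34·33·32·31·30·29·28·27·26·25·24·23) / 14! = 330954702783344640000 / 87178291200 = 3796297200.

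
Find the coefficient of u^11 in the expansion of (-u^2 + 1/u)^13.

1287

General term: C(13,j)·(-u^2)^j·(1/u)^(13-j), with u-exponent 2j − 1(13−j) = 3j − 13.
Set 3j − 13 = 11: j = 8.
C(13,8) = 1287; (-1)^8 = 1; 1^5 = 1.
Coefficient = 1287 · 1 · 1 = 1287.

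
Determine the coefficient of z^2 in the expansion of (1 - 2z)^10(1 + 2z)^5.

20

Coefficient of z^2 = Σ_{j} C(10,j)·(-2)^j·C(5,2-j)·2^(2-j) for j from 0 to 2.
= 40 + (-200) + 180 = 20.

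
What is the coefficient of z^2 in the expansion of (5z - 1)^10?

1125

The general term is C(10,j)·(5z)^j·(-1)^(10-j); the z^2 term has j = 2.
C(10,2) = 45.
Coefficient = C(10,2) · 5^2 = 45 · 25 = 1125.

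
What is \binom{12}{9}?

220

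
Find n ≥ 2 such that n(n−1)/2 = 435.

30

n(n−1)/2 = 435 ⇒ n(n−1) = 870. Since 30·29 = 870, n = 30.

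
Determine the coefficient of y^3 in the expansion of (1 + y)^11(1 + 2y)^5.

Coefficient of y^3 = Σ_{j} C(11,j)·1^j·C(5,3-j)·2^(3-j) for j from 0 to 3.
= 80 + 440 + 550 + 165 = 1235.

1235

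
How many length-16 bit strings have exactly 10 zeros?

8008

Choose the 10 positions: C(16,10) = 8008.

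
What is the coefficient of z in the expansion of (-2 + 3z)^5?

240

The general term is C(5,j)·(-2)^j·(3z)^(5-j); the z^1 term has j = 4.
C(5,4) = 5.
Coefficient = C(5,4) · (-2)^4 · 3^1 = 5 · 16 · 3 = 240.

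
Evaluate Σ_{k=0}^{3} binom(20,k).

1351

1 + 20 + 190 + 1140 = 1351.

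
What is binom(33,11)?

193536720

C(33,11) = (33·32·31·30·29·28·27·26·25·24·23) / 11! = 7725366544896000 / 39916800 = 193536720.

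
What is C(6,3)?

20

C(6,3) = (6·5·4) / 3! = 120 / 6 = 20.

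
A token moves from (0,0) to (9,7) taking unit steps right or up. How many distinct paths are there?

11440

Each path is a sequence of 16 steps with 9 rights: C(16,9) = 11440.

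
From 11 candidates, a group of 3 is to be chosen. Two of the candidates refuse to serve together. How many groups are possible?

All 3-subsets: C(11,3) = 165. Those containing both fixed elements: C(9,1) = 9.
165 − 9 = 156.

156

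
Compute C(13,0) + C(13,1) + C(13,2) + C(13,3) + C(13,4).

1093

1 + 13 + 78 + 286 + 715 = 1093.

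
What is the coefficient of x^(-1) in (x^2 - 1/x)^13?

-715

General term: C(13,j)·(x^2)^j·(-1/x)^(13-j), with x-exponent 2j − 1(13−j) = 3j − 13.
Set 3j − 13 = -1: j = 4.
C(13,4) = 715; 1^4 = 1; (-1)^9 = -1.
Coefficient = 715 · 1 · (-1) = -715.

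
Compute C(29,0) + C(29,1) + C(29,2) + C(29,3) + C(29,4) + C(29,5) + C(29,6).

1 + 29 + 406 + 3654 + 23751 + 118755 + 475020 = 621616.

621616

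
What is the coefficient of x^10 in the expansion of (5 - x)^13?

35750

The general term is C(13,j)·(5)^j·(-x)^(13-j); the x^10 term has j = 3.
C(13,3) = 286.
Coefficient = C(13,3) · 5^3 = 286 · 125 = 35750.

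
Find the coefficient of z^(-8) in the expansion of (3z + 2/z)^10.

General term: C(10,j)·(3z)^j·(2/z)^(10-j), with z-exponent 1j − 1(10−j) = 2j − 10.
Set 2j − 10 = -8: j = 1.
C(10,1) = 10; 3^1 = 3; 2^9 = 512.
Coefficient = 10 · 3 · 512 = 15360.

15360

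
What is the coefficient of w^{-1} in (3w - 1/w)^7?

945

General term: C(7,j)·(3w)^j·(-1/w)^(7-j), with w-exponent 1j − 1(7−j) = 2j − 7.
Set 2j − 7 = -1: j = 3.
C(7,3) = 35; 3^3 = 27; (-1)^4 = 1.
Coefficient = 35 · 27 · 1 = 945.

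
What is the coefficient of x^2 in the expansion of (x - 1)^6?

15

The general term is C(6,j)·(x)^j·(-1)^(6-j); the x^2 term has j = 2.
C(6,2) = 15.
Coefficient = C(6,2) = 15.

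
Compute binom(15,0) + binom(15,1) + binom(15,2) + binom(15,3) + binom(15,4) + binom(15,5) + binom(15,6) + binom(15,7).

16384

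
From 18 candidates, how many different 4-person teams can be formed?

3060

This is C(18,4) = 3060.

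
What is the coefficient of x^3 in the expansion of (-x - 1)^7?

The general term is C(7,j)·(-x)^j·(-1)^(7-j); the x^3 term has j = 3.
C(7,3) = 35.
Coefficient = C(7,3) · (-1)^3 = 35 · (-1) = -35.

-35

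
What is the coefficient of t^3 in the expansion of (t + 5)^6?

2500

The general term is C(6,j)·(t)^j·(5)^(6-j); the t^3 term has j = 3.
C(6,3) = 20.
Coefficient = C(6,3) · 5^3 = 20 · 125 = 2500.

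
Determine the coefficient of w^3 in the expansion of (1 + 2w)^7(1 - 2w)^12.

200

Coefficient of w^3 = Σ_{j} C(7,j)·2^j·C(12,3-j)·(-2)^(3-j) for j from 0 to 3.
= (-1760) + 3696 + (-2016) + 280 = 200.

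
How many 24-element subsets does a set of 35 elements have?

C(35,24) = C(35,11) by symmetry.
C(35,11) = (35·34·33·32·31·30·29·28·27·26·25) / 11! = 16654322805120000 / 39916800 = 417225900.

417225900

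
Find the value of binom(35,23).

834451800

C(35,23) = C(35,12) by symmetry.
C(35,12) = (35·34·33·32·31·30·29·28·27·26·25·24) / 12! = 399703747322880000 / 479001600 = 834451800.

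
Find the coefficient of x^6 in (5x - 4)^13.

-439296000000

The general term is C(13,j)·(5x)^j·(-4)^(13-j); the x^6 term has j = 6.
C(13,6) = 1716.
Coefficient = C(13,6) · 5^6 · (-4)^7 = 1716 · 15625 · (-16384) = -439296000000.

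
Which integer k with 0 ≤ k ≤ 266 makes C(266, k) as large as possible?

133

C(266,k) is maximized at k = 266/2 = 133.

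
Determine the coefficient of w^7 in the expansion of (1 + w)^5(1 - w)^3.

Coefficient of w^7 = Σ_{j} C(5,j)·1^j·C(3,7-j)·(-1)^(7-j) for j from 4 to 5.
= (-5) + 3 = -2.

-2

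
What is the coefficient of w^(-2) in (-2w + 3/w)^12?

-55427328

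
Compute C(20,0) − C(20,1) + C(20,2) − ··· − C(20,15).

The partial alternating sum Σ_{k=0}^{15} (−1)^k C(20,k) = (−1)^15 C(19,15) = -3876.

-3876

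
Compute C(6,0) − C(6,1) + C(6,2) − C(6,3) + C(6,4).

5

The partial alternating sum Σ_{k=0}^{4} (−1)^k C(6,k) = (−1)^4 C(5,4) = 5.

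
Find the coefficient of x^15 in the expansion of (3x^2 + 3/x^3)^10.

General term: C(10,j)·(3x^2)^j·(3/x^3)^(10-j), with x-exponent 2j − 3(10−j) = 5j − 30.
Set 5j − 30 = 15: j = 9.
C(10,9) = 10; 3^9 = 19683; 3^1 = 3.
Coefficient = 10 · 19683 · 3 = 590490.

590490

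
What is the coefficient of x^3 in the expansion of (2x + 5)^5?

The general term is C(5,j)·(2x)^j·(5)^(5-j); the x^3 term has j = 3.
C(5,3) = 10.
Coefficient = C(5,3) · 2^3 · 5^2 = 10 · 8 · 25 = 2000.

2000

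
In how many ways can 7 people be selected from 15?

6435

This is C(15,7) = 6435.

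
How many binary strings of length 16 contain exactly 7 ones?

Choose the 7 positions: C(16,7) = 11440.

11440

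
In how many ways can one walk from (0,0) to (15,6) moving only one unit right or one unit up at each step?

Each path is a sequence of 21 steps with 15 rights: C(21,15) = 54264.

54264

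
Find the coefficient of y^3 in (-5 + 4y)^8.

-11200000

The general term is C(8,j)·(-5)^j·(4y)^(8-j); the y^3 term has j = 5.
C(8,5) = 56.
Coefficient = C(8,5) · (-5)^5 · 4^3 = 56 · (-3125) · 64 = -11200000.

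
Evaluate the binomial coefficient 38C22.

C(38,22) = C(38,16) by symmetry.
C(38,16) = (38·37·36·35·34·33·32·31·30·29·28·27·26·25·24·23) / 16! = 465322312113382563840000 / 20922789888000 = 22239974430.

22239974430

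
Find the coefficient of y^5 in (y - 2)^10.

-8064

The general term is C(10,j)·(y)^j·(-2)^(10-j); the y^5 term has j = 5.
C(10,5) = 252.
Coefficient = C(10,5) · (-2)^5 = 252 · (-32) = -8064.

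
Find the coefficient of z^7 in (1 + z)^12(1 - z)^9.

Coefficient of z^7 = Σ_{j} C(12,j)·1^j·C(9,7-j)·(-1)^(7-j) for j from 0 to 7.
= (-36) + 1008 + (-8316) + 27720 + (-41580) + 28512 + (-8316) + 792 = -216.

-216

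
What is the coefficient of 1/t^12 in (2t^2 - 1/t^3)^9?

General term: C(9,j)·(2t^2)^j·(-1/t^3)^(9-j), with t-exponent 2j − 3(9−j) = 5j − 27.
Set 5j − 27 = -12: j = 3.
C(9,3) = 84; 2^3 = 8; (-1)^6 = 1.
Coefficient = 84 · 8 · 1 = 672.

672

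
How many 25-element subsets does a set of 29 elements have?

23751

C(29,25) = C(29,4) by symmetry.
C(29,4) = (29·28·27·26) / 4! = 570024 / 24 = 23751.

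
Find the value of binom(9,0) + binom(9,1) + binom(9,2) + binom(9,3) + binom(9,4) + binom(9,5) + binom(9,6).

1 + 9 + 36 + 84 + 126 + 126 + 84 = 466.

466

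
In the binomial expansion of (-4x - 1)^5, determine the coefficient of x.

The general term is C(5,j)·(-4x)^j·(-1)^(5-j); the x^1 term has j = 1.
C(5,1) = 5.
Coefficient = C(5,1) · (-4)^1 = 5 · (-4) = -20.

-20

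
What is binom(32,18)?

C(32,18) = C(32,14) by symmetry.
C(32,14) = (32·31·30·29·28·27·26·25·24·23·22·21·20·19) / 14! = 41098950018846720000 / 87178291200 = 471435600.

471435600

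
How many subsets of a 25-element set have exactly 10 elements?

3268760

Choose the 10 positions: C(25,10) = 3268760.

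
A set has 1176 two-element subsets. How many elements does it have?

49

n(n−1)/2 = 1176 ⇒ n(n−1) = 2352. Since 49·48 = 2352, n = 49.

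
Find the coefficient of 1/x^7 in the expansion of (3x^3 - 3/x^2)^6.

-4374

General term: C(6,j)·(3x^3)^j·(-3/x^2)^(6-j), with x-exponent 3j − 2(6−j) = 5j − 12.
Set 5j − 12 = -7: j = 1.
C(6,1) = 6; 3^1 = 3; (-3)^5 = -243.
Coefficient = 6 · 3 · (-243) = -4374.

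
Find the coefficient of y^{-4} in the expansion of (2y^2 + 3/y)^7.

General term: C(7,j)·(2y^2)^j·(3/y)^(7-j), with y-exponent 2j − 1(7−j) = 3j − 7.
Set 3j − 7 = -4: j = 1.
C(7,1) = 7; 2^1 = 2; 3^6 = 729.
Coefficient = 7 · 2 · 729 = 10206.

10206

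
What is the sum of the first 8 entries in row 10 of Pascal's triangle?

1 + 10 + 45 + 120 + 210 + 252 + 210 + 120 = 968.

968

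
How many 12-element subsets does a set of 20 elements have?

125970

C(20,12) = C(20,8) by symmetry.
C(20,8) = (20·19·18·17·16·15·14·13) / 8! = 5079110400 / 40320 = 125970.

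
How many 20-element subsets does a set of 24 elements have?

C(24,20) = C(24,4) by symmetry.
C(24,4) = (24·23·22·21) / 4! = 255024 / 24 = 10626.

10626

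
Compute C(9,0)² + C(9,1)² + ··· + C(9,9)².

Σ C(9,k)² is the coefficient of x^9 in (1+x)^9(1+x)^9 = (1+x)^18, i.e. C(18,9) = 48620.

48620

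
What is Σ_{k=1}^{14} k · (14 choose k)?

Since k·C(14,k) = 14·C(13,k−1), the sum is 14·2^13 = 14·8192 = 114688.

114688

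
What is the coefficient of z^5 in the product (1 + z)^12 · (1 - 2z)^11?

-242

Coefficient of z^5 = Σ_{j} C(12,j)·1^j·C(11,5-j)·(-2)^(5-j) for j from 0 to 5.
= (-14784) + 63360 + (-87120) + 48400 + (-10890) + 792 = -242.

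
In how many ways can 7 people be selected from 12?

This is C(12,7) = 792.

792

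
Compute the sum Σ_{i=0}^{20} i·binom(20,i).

10485760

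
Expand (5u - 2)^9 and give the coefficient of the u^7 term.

11250000

The general term is C(9,j)·(5u)^j·(-2)^(9-j); the u^7 term has j = 7.
C(9,7) = 36.
Coefficient = C(9,7) · 5^7 · (-2)^2 = 36 · 78125 · 4 = 11250000.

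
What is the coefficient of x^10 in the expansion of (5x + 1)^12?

644531250

The general term is C(12,j)·(5x)^j·(1)^(12-j); the x^10 term has j = 10.
C(12,10) = 66.
Coefficient = C(12,10) · 5^10 = 66 · 9765625 = 644531250.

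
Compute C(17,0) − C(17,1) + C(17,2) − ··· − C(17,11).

The partial alternating sum Σ_{k=0}^{11} (−1)^k C(17,k) = (−1)^11 C(16,11) = -4368.

-4368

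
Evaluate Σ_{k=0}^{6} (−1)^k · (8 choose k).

7

The partial alternating sum Σ_{k=0}^{6} (−1)^k C(8,k) = (−1)^6 C(7,6) = 7.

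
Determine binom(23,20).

C(23,20) = C(23,3) by symmetry.
C(23,3) = (23·22·21) / 3! = 10626 / 6 = 1771.

1771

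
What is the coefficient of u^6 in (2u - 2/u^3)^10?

-10240

General term: C(10,j)·(2u)^j·(-2/u^3)^(10-j), with u-exponent 1j − 3(10−j) = 4j − 30.
Set 4j − 30 = 6: j = 9.
C(10,9) = 10; 2^9 = 512; (-2)^1 = -2.
Coefficient = 10 · 512 · (-2) = -10240.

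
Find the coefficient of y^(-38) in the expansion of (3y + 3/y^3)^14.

General term: C(14,j)·(3y)^j·(3/y^3)^(14-j), with y-exponent 1j − 3(14−j) = 4j − 42.
Set 4j − 42 = -38: j = 1.
C(14,1) = 14; 3^1 = 3; 3^13 = 1594323.
Coefficient = 14 · 3 · 1594323 = 66961566.

66961566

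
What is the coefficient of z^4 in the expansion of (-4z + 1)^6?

3840

The general term is C(6,j)·(-4z)^j·(1)^(6-j); the z^4 term has j = 4.
C(6,4) = 15.
Coefficient = C(6,4) · (-4)^4 = 15 · 256 = 3840.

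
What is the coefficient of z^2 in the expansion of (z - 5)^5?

-1250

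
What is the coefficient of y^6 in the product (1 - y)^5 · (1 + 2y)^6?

192

Coefficient of y^6 = Σ_{j} C(5,j)·(-1)^j·C(6,6-j)·2^(6-j) for j from 0 to 5.
= 64 + (-960) + 2400 + (-1600) + 300 + (-12) = 192.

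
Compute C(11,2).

55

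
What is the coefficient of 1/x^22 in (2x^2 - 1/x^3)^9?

18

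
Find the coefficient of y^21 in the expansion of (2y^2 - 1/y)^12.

-24576

General term: C(12,j)·(2y^2)^j·(-1/y)^(12-j), with y-exponent 2j − 1(12−j) = 3j − 12.
Set 3j − 12 = 21: j = 11.
C(12,11) = 12; 2^11 = 2048; (-1)^1 = -1.
Coefficient = 12 · 2048 · (-1) = -24576.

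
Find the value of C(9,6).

84

C(9,6) = C(9,3) by symmetry.
C(9,3) = (9·8·7) / 3! = 504 / 6 = 84.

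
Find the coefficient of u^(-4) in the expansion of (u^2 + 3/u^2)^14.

19702683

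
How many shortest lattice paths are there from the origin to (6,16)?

Each path is a sequence of 22 steps with 6 rights: C(22,6) = 74613.

74613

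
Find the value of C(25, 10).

3268760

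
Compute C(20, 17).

C(20,17) = C(20,3) by symmetry.
C(20,3) = (20·19·18) / 3! = 6840 / 6 = 1140.

1140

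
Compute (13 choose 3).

C(13,3) = (13·12·11) / 3! = 1716 / 6 = 286.

286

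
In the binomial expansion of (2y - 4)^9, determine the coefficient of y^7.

The general term is C(9,j)·(2y)^j·(-4)^(9-j); the y^7 term has j = 7.
C(9,7) = 36.
Coefficient = C(9,7) · 2^7 · (-4)^2 = 36 · 128 · 16 = 73728.

73728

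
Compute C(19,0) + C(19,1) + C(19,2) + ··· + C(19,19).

Setting x = 1 in (1+x)^19 gives Σ C(19,j) = 2^19 = 524288.

524288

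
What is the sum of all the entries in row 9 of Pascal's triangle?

512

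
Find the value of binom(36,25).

C(36,25) = C(36,11) by symmetry.
C(36,11) = (36·35·34·33·32·31·30·29·28·27·26) / 11! = 23982224839372800 / 39916800 = 600805296.

600805296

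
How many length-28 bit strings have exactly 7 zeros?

Choose the 7 positions: C(28,7) = 1184040.

1184040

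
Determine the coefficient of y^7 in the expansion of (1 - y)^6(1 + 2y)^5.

-150

Coefficient of y^7 = Σ_{j} C(6,j)·(-1)^j·C(5,7-j)·2^(7-j) for j from 2 to 6.
= 480 + (-1600) + 1200 + (-240) + 10 = -150.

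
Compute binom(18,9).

48620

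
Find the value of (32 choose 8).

C(32,8) = (32·31·30·29·28·27·26·25) / 8! = 424097856000 / 40320 = 10518300.

10518300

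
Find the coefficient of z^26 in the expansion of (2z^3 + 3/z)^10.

15360

General term: C(10,j)·(2z^3)^j·(3/z)^(10-j), with z-exponent 3j − 1(10−j) = 4j − 10.
Set 4j − 10 = 26: j = 9.
C(10,9) = 10; 2^9 = 512; 3^1 = 3.
Coefficient = 10 · 512 · 3 = 15360.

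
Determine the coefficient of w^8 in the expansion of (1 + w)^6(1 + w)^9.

6435

(1 + w)^6(1 + w)^9 = (1 + w)^15, so the coefficient of w^8 is C(15,8)·1^8 = 6435·1 = 6435.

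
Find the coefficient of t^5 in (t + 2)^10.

8064

The general term is C(10,j)·(t)^j·(2)^(10-j); the t^5 term has j = 5.
C(10,5) = 252.
Coefficient = C(10,5) · 2^5 = 252 · 32 = 8064.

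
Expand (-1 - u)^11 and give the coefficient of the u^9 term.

The general term is C(11,j)·(-1)^j·(-u)^(11-j); the u^9 term has j = 2.
C(11,2) = 55.
Coefficient = C(11,2) · (-1)^9 = 55 · (-1) = -55.

-55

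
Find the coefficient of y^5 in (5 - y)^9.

The general term is C(9,j)·(5)^j·(-y)^(9-j); the y^5 term has j = 4.
C(9,4) = 126.
Coefficient = C(9,4) · 5^4 · (-1)^5 = 126 · 625 · (-1) = -78750.

-78750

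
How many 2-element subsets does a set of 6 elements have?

C(6,2) = (6·5) / 2! = 30 / 2 = 15.

15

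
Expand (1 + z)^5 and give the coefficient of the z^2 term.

10

The general term is C(5,j)·(1)^j·(z)^(5-j); the z^2 term has j = 3.
C(5,3) = 10.
Coefficient = C(5,3) = 10.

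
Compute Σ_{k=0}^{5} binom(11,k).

1 + 11 + 55 + 165 + 330 + 462 = 1024.

1024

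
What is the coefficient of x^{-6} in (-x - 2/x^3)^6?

160

General term: C(6,j)·(-x)^j·(-2/x^3)^(6-j), with x-exponent 1j − 3(6−j) = 4j − 18.
Set 4j − 18 = -6: j = 3.
C(6,3) = 20; (-1)^3 = -1; (-2)^3 = -8.
Coefficient = 20 · (-1) · (-8) = 160.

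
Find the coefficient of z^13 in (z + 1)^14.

14

The general term is C(14,j)·(z)^j·(1)^(14-j); the z^13 term has j = 13.
C(14,13) = 14.
Coefficient = C(14,13) = 14.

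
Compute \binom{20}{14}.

38760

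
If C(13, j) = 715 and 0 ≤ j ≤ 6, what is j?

4

C(13,j) increases on 0 ≤ j ≤ 6. C(13,3) = 286 and C(13,4) = 715, so j = 4.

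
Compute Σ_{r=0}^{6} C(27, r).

397594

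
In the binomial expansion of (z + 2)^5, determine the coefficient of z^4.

10

The general term is C(5,j)·(z)^j·(2)^(5-j); the z^4 term has j = 4.
C(5,4) = 5.
Coefficient = C(5,4) · 2^1 = 5 · 2 = 10.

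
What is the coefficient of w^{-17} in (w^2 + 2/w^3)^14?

General term: C(14,j)·(w^2)^j·(2/w^3)^(14-j), with w-exponent 2j − 3(14−j) = 5j − 42.
Set 5j − 42 = -17: j = 5.
C(14,5) = 2002; 1^5 = 1; 2^9 = 512.
Coefficient = 2002 · 1 · 512 = 1025024.

1025024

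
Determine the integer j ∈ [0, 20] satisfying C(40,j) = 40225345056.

15

C(40,j) increases on 0 ≤ j ≤ 20. C(40,14) = 23206929840 and C(40,15) = 40225345056, so j = 15.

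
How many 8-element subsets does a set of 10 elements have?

45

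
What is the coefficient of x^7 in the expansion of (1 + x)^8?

The general term is C(8,j)·(1)^j·(x)^(8-j); the x^7 term has j = 1.
C(8,1) = 8.
Coefficient = C(8,1) = 8.

8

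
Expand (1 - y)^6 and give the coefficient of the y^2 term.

The general term is C(6,j)·(1)^j·(-y)^(6-j); the y^2 term has j = 4.
C(6,4) = 15.
Coefficient = C(6,4) = 15.

15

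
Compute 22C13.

497420

C(22,13) = C(22,9) by symmetry.
C(22,9) = (22·21·20·19·18·17·16·15·14) / 9! = 180503769600 / 362880 = 497420.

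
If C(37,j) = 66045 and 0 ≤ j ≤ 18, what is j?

4

C(37,j) increases on 0 ≤ j ≤ 18. C(37,3) = 7770 and C(37,4) = 66045, so j = 4.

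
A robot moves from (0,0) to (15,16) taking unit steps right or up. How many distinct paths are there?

Each path is a sequence of 31 steps with 15 rights: C(31,15) = 300540195.

300540195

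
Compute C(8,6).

28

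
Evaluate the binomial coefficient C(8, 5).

56

C(8,5) = C(8,3) by symmetry.
C(8,3) = (8·7·6) / 3! = 336 / 6 = 56.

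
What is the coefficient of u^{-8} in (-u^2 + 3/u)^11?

-649539

General term: C(11,j)·(-u^2)^j·(3/u)^(11-j), with u-exponent 2j − 1(11−j) = 3j − 11.
Set 3j − 11 = -8: j = 1.
C(11,1) = 11; (-1)^1 = -1; 3^10 = 59049.
Coefficient = 11 · (-1) · 59049 = -649539.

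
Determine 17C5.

6188

C(17,5) = (17·16·15·14·13) / 5! = 742560 / 120 = 6188.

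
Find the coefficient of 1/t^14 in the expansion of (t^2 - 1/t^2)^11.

-55

General term: C(11,j)·(t^2)^j·(-1/t^2)^(11-j), with t-exponent 2j − 2(11−j) = 4j − 22.
Set 4j − 22 = -14: j = 2.
C(11,2) = 55; 1^2 = 1; (-1)^9 = -1.
Coefficient = 55 · 1 · (-1) = -55.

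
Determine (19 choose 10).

C(19,10) = C(19,9) by symmetry.
C(19,9) = (19·18·17·16·15·14·13·12·11) / 9! = 33522128640 / 362880 = 92378.

92378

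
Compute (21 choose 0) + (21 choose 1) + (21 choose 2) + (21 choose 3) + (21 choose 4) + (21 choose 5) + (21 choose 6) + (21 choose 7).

198440

1 + 21 + 210 + 1330 + 5985 + 20349 + 54264 + 116280 = 198440.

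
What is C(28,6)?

376740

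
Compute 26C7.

657800

C(26,7) = (26·25·24·23·22·21·20) / 7! = 3315312000 / 5040 = 657800.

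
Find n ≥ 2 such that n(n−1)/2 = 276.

n(n−1)/2 = 276 ⇒ n(n−1) = 552. Since 24·23 = 552, n = 24.

24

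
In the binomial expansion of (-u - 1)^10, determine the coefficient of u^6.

210

The general term is C(10,j)·(-u)^j·(-1)^(10-j); the u^6 term has j = 6.
C(10,6) = 210.
Coefficient = C(10,6) = 210.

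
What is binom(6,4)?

C(6,4) = C(6,2) by symmetry.
C(6,2) = (6·5) / 2! = 30 / 2 = 15.

15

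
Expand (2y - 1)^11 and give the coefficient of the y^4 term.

The general term is C(11,j)·(2y)^j·(-1)^(11-j); the y^4 term has j = 4.
C(11,4) = 330.
Coefficient = C(11,4) · 2^4 · (-1)^7 = 330 · 16 · (-1) = -5280.

-5280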